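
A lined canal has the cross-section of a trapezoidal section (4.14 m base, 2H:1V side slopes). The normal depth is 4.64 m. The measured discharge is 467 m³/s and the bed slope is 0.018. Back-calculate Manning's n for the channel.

n = 0.033

With bottom width b = 4.14 m and side slope z = 2: A = (b + zy)y = (4.14 + 2×4.64)×4.64 = 62.27 m²; P = b + 2y√(1+z²) = 4.14 + 2×4.64×2.236 = 24.89 m.
Hydraulic radius R = A/P = 62.27/24.89 = 2.502 m.
Rearranging Manning's equation: n = (1/Q) A R^(2/3) S^(1/2) = (1/467) × 62.27 × 2.502^(2/3) × √0.018 = 0.033.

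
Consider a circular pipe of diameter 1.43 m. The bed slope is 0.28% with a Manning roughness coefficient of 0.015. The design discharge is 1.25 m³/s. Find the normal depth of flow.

y_n = 0.662 m

Manning's equation rearranged: A R^(2/3) = nQ / (1·√S) = 0.015 × 1.25 / (√0.0028) = 0.3543.
Trying y = 0.58 m: A R^(2/3) = 0.2796 — low.
Trying y = 0.662 m: A R^(2/3) = 0.3542 — ≈ 0.3543.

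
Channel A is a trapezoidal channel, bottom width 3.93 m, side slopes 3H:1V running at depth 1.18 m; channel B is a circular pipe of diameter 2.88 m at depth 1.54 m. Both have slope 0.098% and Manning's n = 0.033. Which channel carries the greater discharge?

channel A

Channel A: With bottom width b = 3.93 m and side slope z = 3: A = (b + zy)y = (3.93 + 3×1.18)×1.18 = 8.815 m²; P = b + 2y√(1+z²) = 3.93 + 2×1.18×3.162 = 11.39 m. Hydraulic radius R = A/P = 8.815/11.39 = 0.7737 m. Q_A = (1/0.033)·8.815·0.7737^(2/3)·√0.00098 = 7.047 m³/s.
Channel B: For a circular section of diameter D = 2.88 m at depth y = 1.54 m, the central angle is θ = 2 arccos(1 − 2y/D) = 3.281 rad. Then A = (D²/8)(θ − sin θ) = 3.545 m² and P = Dθ/2 = 4.724 m. Hydraulic radius R = A/P = 3.545/4.724 = 0.7504 m. Q_B = (1/0.033)·3.545·0.7504^(2/3)·√0.00098 = 2.777 m³/s.
Q_A = 7.047 m³/s vs Q_B = 2.777 m³/s, so channel A carries more.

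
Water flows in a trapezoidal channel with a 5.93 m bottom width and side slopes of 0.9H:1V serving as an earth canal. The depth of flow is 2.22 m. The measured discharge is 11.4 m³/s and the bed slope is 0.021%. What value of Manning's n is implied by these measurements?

n = 0.029

With bottom width b = 5.93 m and side slope z = 0.9: A = (b + zy)y = (5.93 + 0.9×2.22)×2.22 = 17.6 m²; P = b + 2y√(1+z²) = 5.93 + 2×2.22×1.345 = 11.9 m.
Hydraulic radius R = A/P = 17.6/11.9 = 1.479 m.
Rearranging Manning's equation: n = (1/Q) A R^(2/3) S^(1/2) = (1/11.4) × 17.6 × 1.479^(2/3) × √0.00021 = 0.029.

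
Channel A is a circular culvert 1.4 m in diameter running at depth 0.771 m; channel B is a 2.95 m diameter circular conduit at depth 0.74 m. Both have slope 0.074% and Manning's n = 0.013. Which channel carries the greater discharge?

channel B

Channel A: For a circular section of diameter D = 1.4 m at depth y = 0.771 m, the central angle is θ = 2 arccos(1 − 2y/D) = 3.345 rad. Then A = (D²/8)(θ − sin θ) = 0.8689 m² and P = Dθ/2 = 2.341 m. Hydraulic radius R = A/P = 0.8689/2.341 = 0.3711 m. Q_A = (1/0.013)·0.8689·0.3711^(2/3)·√0.00074 = 0.939 m³/s.
Channel B: For a circular section of diameter D = 2.95 m at depth y = 0.74 m, the central angle is θ = 2 arccos(1 − 2y/D) = 2.098 rad. Then A = (D²/8)(θ − sin θ) = 1.343 m² and P = Dθ/2 = 3.095 m. Hydraulic radius R = A/P = 1.343/3.095 = 0.4338 m. Q_B = (1/0.013)·1.343·0.4338^(2/3)·√0.00074 = 1.61 m³/s.
Q_A = 0.939 m³/s vs Q_B = 1.61 m³/s, so channel B carries more.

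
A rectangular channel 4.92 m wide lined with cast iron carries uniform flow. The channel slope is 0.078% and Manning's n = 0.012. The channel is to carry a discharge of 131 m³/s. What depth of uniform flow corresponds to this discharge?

Manning's equation rearranged: A R^(2/3) = nQ / (1·√S) = 0.012 × 131 / (√0.00078) = 56.29.
At y = 8.5 m: A R^(2/3) = 64.33 — too large.
At y = 6.47 m: A R^(2/3) = 46.79 — too small.
At y = 7.57 m: A R^(2/3) = 56.26 — ≈ 56.29.

y_n = 7.57 m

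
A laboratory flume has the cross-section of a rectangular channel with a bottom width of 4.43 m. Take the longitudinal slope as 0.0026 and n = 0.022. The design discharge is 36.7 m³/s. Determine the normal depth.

Manning's equation rearranged: A R^(2/3) = nQ / (1·√S) = 0.022 × 36.7 / (√0.0026) = 15.83.
Try y = 2.66 m: A R^(2/3) = 13.37 — short.
Try y = 3.4 m: A R^(2/3) = 18.32 — over.
Try y = 3.03 m: A R^(2/3) = 15.82 — close enough.

y_n = 3.03 m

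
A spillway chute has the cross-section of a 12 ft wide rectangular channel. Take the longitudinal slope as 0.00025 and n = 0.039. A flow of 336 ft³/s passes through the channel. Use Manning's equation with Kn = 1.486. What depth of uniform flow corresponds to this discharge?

y_n = 17.2 ft

Manning's equation rearranged: A R^(2/3) = nQ / (1.486·√S) = 0.039 × 336 / (1.486 × √0.00025) = 557.7.
Trying y = 19 ft: A R^(2/3) = 627 — over.
Trying y = 13 ft: A R^(2/3) = 400 — short.
Trying y = 17.2 ft: A R^(2/3) = 558.3 — close enough.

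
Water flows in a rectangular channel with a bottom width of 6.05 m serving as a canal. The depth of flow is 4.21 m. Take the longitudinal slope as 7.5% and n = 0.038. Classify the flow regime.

supercritical

Flow area A = b·y = 6.05 × 4.21 = 25.47 m². Wetted perimeter P = b + 2y = 6.05 + 2×4.21 = 14.47 m.
Hydraulic radius R = A/P = 25.47/14.47 = 1.76 m.
V = (1/n) R^(2/3) √S = (1/0.038) × 1.76^(2/3) × √0.075 = 10.51 m/s. Hydraulic depth D_h = A/T = 25.47/6.05 = 4.21 m.
Froude number Fr = V/√(g·D_h) = 10.51/√(9.81×4.21) = 1.63, which is greater than 1, so the flow is supercritical.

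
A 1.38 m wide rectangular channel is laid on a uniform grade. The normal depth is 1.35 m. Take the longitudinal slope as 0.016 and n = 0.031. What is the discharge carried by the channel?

Flow area A = b·y = 1.38 × 1.35 = 1.863 m². Wetted perimeter P = b + 2y = 1.38 + 2×1.35 = 4.08 m.
Hydraulic radius R = A/P = 1.863/4.08 = 0.4566 m.
Manning's equation: Q = (1/n) A R^(2/3) S^(1/2) = (1/0.031) × 1.863 × 0.4566^(2/3) × 0.016^(1/2) = 4.51 m³/s.

Q = 4.51 m³/s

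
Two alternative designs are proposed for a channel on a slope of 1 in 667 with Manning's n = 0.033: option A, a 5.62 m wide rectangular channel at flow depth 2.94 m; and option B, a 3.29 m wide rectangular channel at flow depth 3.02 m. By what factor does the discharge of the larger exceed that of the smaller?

2.03

Channel A: Flow area A = b·y = 5.62 × 2.94 = 16.52 m². Wetted perimeter P = b + 2y = 5.62 + 2×2.94 = 11.5 m. Hydraulic radius R = A/P = 16.52/11.5 = 1.437 m. Q_A = (1/0.033)·16.52·1.437^(2/3)·√0.001499 = 24.68 m³/s.
Channel B: Flow area A = b·y = 3.29 × 3.02 = 9.936 m². Wetted perimeter P = b + 2y = 3.29 + 2×3.02 = 9.33 m. Hydraulic radius R = A/P = 9.936/9.33 = 1.065 m. Q_B = (1/0.033)·9.936·1.065^(2/3)·√0.001499 = 12.16 m³/s.
The larger discharge is 24.68 m³/s and the smaller is 12.16 m³/s; the ratio is 2.03.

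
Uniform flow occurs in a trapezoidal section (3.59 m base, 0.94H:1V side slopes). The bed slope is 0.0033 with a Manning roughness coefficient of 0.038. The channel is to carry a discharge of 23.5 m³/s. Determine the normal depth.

y_n = 2.26 m

Manning's equation rearranged: A R^(2/3) = nQ / (1·√S) = 0.038 × 23.5 / (√0.0033) = 15.55.
At y = 2.85 m: A R^(2/3) = 24.09 — over.
At y = 1.97 m: A R^(2/3) = 12.05 — short.
At y = 2.26 m: A R^(2/3) = 15.53 — close enough.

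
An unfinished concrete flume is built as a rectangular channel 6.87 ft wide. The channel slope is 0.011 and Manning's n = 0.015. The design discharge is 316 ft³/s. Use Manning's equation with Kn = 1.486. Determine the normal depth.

y_n = 3.17 ft

Manning's equation rearranged: A R^(2/3) = nQ / (1.486·√S) = 0.015 × 316 / (1.486 × √0.011) = 30.41.
Trying y = 3.62 ft: A R^(2/3) = 36.29 — high.
Trying y = 2.35 ft: A R^(2/3) = 20.16 — low.
Trying y = 3.17 ft: A R^(2/3) = 30.39 — ≈ 30.41.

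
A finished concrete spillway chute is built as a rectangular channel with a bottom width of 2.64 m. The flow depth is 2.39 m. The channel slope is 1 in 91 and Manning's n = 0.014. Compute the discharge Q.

Flow area A = b·y = 2.64 × 2.39 = 6.31 m². Wetted perimeter P = b + 2y = 2.64 + 2×2.39 = 7.42 m.
Hydraulic radius R = A/P = 6.31/7.42 = 0.8504 m.
Manning's equation: Q = (1/n) A R^(2/3) S^(1/2) = (1/0.014) × 6.31 × 0.8504^(2/3) × 0.01099^(1/2) = 42.4 m³/s.

Q = 42.4 m³/s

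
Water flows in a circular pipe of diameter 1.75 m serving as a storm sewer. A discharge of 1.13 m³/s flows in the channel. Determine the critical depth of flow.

At critical depth, Q² T / (g A³) = 1, i.e. A³/T = Q²/g = 1.13²/9.81 = 0.1302.
Try y = 0.561 m: A³/T = 0.1802 — too large.
Try y = 0.366 m: A³/T = 0.03418 — too small.
Try y = 0.516 m: A³/T = 0.1303 — ≈ 0.1302.

y_c = 0.516 m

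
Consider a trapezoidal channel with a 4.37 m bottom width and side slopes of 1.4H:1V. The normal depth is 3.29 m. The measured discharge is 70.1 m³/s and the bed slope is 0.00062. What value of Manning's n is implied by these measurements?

With bottom width b = 4.37 m and side slope z = 1.4: A = (b + zy)y = (4.37 + 1.4×3.29)×3.29 = 29.53 m²; P = b + 2y√(1+z²) = 4.37 + 2×3.29×1.72 = 15.69 m.
Hydraulic radius R = A/P = 29.53/15.69 = 1.882 m.
Rearranging Manning's equation: n = (1/Q) A R^(2/3) S^(1/2) = (1/70.1) × 29.53 × 1.882^(2/3) × √0.00062 = 0.016.

n = 0.016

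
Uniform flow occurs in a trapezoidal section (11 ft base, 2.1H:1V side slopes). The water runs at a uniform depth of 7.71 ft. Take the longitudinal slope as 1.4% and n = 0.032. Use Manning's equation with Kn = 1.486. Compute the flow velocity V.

V = 14.9 ft/s

With bottom width b = 11 ft and side slope z = 2.1: A = (b + zy)y = (11 + 2.1×7.71)×7.71 = 209.6 ft²; P = b + 2y√(1+z²) = 11 + 2×7.71×2.326 = 46.87 ft.
Hydraulic radius R = A/P = 209.6/46.87 = 4.473 ft.
From Manning's equation, V = (1.486/n) R^(2/3) S^(1/2) = (1.486/0.032) × 4.473^(2/3) × 0.014^(1/2) = 14.9 ft/s.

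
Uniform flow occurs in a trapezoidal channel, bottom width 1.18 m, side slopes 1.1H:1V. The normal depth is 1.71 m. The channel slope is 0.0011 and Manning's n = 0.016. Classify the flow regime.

With bottom width b = 1.18 m and side slope z = 1.1: A = (b + zy)y = (1.18 + 1.1×1.71)×1.71 = 5.234 m²; P = b + 2y√(1+z²) = 1.18 + 2×1.71×1.487 = 6.264 m.
Hydraulic radius R = A/P = 5.234/6.264 = 0.8356 m.
V = (1/n) R^(2/3) √S = (1/0.016) × 0.8356^(2/3) × √0.0011 = 1.839 m/s. Hydraulic depth D_h = A/T = 5.234/4.942 = 1.059 m.
Froude number Fr = V/√(g·D_h) = 1.839/√(9.81×1.059) = 0.571, which is less than 1, so the flow is subcritical.

subcritical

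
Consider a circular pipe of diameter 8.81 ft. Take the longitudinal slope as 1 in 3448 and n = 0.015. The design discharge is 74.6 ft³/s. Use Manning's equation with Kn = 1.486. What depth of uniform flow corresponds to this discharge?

y_n = 4.03 ft

Manning's equation rearranged: A R^(2/3) = nQ / (1.486·√S) = 0.015 × 74.6 / (1.486 × √0.00029) = 44.22.
Try y = 4.71 ft: A R^(2/3) = 57.71 — too large.
Try y = 3.43 ft: A R^(2/3) = 33.09 — too small.
Try y = 4.03 ft: A R^(2/3) = 44.24 — ≈ 44.22.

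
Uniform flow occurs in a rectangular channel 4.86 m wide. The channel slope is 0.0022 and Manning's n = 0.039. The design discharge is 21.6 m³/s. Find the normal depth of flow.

Manning's equation rearranged: A R^(2/3) = nQ / (1·√S) = 0.039 × 21.6 / (√0.0022) = 17.96.
At y = 3.46 m: A R^(2/3) = 21.32 — over.
At y = 3.03 m: A R^(2/3) = 17.97 — close enough.

y_n = 3.03 m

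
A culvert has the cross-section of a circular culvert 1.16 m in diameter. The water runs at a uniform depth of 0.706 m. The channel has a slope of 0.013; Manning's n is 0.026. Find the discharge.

For a circular section of diameter D = 1.16 m at depth y = 0.706 m, the central angle is θ = 2 arccos(1 − 2y/D) = 3.58 rad. Then A = (D²/8)(θ − sin θ) = 0.6734 m² and P = Dθ/2 = 2.076 m.
Hydraulic radius R = A/P = 0.6734/2.076 = 0.3244 m.
Manning's equation: Q = (1/n) A R^(2/3) S^(1/2) = (1/0.026) × 0.6734 × 0.3244^(2/3) × 0.013^(1/2) = 1.39 m³/s.

Q = 1.39 m³/s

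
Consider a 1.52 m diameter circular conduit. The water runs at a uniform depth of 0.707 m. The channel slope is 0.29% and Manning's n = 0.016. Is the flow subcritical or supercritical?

For a circular section of diameter D = 1.52 m at depth y = 0.707 m, the central angle is θ = 2 arccos(1 − 2y/D) = 3.002 rad. Then A = (D²/8)(θ − sin θ) = 0.8268 m² and P = Dθ/2 = 2.282 m.
Hydraulic radius R = A/P = 0.8268/2.282 = 0.3624 m.
V = (1/n) R^(2/3) √S = (1/0.016) × 0.3624^(2/3) × √0.0029 = 1.711 m/s. Hydraulic depth D_h = A/T = 0.8268/1.516 = 0.5453 m.
Froude number Fr = V/√(g·D_h) = 1.711/√(9.81×0.5453) = 0.74, which is less than 1, so the flow is subcritical.

subcritical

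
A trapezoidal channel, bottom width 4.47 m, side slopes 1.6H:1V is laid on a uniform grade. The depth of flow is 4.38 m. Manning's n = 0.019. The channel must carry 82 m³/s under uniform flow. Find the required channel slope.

S = 0.0003

With bottom width b = 4.47 m and side slope z = 1.6: A = (b + zy)y = (4.47 + 1.6×4.38)×4.38 = 50.27 m²; P = b + 2y√(1+z²) = 4.47 + 2×4.38×1.887 = 21 m.
Hydraulic radius R = A/P = 50.27/21 = 2.394 m.
From Manning's equation, S = [nQ / (1 A R^(2/3))]² = [0.019 × 82 / (1 × 50.27 × 2.394^(2/3))]² = 0.0003.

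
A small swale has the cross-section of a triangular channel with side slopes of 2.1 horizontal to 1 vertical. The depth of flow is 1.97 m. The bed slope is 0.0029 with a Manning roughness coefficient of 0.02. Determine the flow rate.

For a triangular section with side slope z = 2.1: A = zy² = 2.1×1.97² = 8.15 m²; P = 2y√(1+z²) = 2×1.97×2.326 = 9.164 m.
Hydraulic radius R = A/P = 8.15/9.164 = 0.8893 m.
Manning's equation: Q = (1/n) A R^(2/3) S^(1/2) = (1/0.02) × 8.15 × 0.8893^(2/3) × 0.0029^(1/2) = 20.3 m³/s.

Q = 20.3 m³/s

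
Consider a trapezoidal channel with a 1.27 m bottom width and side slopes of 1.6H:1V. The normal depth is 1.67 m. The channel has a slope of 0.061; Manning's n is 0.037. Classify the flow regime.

supercritical

With bottom width b = 1.27 m and side slope z = 1.6: A = (b + zy)y = (1.27 + 1.6×1.67)×1.67 = 6.583 m²; P = b + 2y√(1+z²) = 1.27 + 2×1.67×1.887 = 7.572 m.
Hydraulic radius R = A/P = 6.583/7.572 = 0.8694 m.
V = (1/n) R^(2/3) √S = (1/0.037) × 0.8694^(2/3) × √0.061 = 6.081 m/s. Hydraulic depth D_h = A/T = 6.583/6.614 = 0.9953 m.
Froude number Fr = V/√(g·D_h) = 6.081/√(9.81×0.9953) = 1.95, which is greater than 1, so the flow is supercritical.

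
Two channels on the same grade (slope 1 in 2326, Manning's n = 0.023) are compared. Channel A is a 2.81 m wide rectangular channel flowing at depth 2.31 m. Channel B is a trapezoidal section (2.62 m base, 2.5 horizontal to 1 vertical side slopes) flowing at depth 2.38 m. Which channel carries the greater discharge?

channel B

Channel A: Flow area A = b·y = 2.81 × 2.31 = 6.491 m². Wetted perimeter P = b + 2y = 2.81 + 2×2.31 = 7.43 m. Hydraulic radius R = A/P = 6.491/7.43 = 0.8736 m. Q_A = (1/0.023)·6.491·0.8736^(2/3)·√0.0004299 = 5.348 m³/s.
Channel B: With bottom width b = 2.62 m and side slope z = 2.5: A = (b + zy)y = (2.62 + 2.5×2.38)×2.38 = 20.4 m²; P = b + 2y√(1+z²) = 2.62 + 2×2.38×2.693 = 15.44 m. Hydraulic radius R = A/P = 20.4/15.44 = 1.321 m. Q_B = (1/0.023)·20.4·1.321^(2/3)·√0.0004299 = 22.14 m³/s.
Q_A = 5.348 m³/s vs Q_B = 22.14 m³/s, so channel B carries more.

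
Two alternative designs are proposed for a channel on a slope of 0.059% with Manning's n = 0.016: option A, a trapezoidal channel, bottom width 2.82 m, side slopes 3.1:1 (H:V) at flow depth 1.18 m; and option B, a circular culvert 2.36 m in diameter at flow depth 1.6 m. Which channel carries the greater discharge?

Channel A: With bottom width b = 2.82 m and side slope z = 3.1: A = (b + zy)y = (2.82 + 3.1×1.18)×1.18 = 7.644 m²; P = b + 2y√(1+z²) = 2.82 + 2×1.18×3.257 = 10.51 m. Hydraulic radius R = A/P = 7.644/10.51 = 0.7275 m. Q_A = (1/0.016)·7.644·0.7275^(2/3)·√0.00059 = 9.387 m³/s.
Channel B: For a circular section of diameter D = 2.36 m at depth y = 1.6 m, the central angle is θ = 2 arccos(1 − 2y/D) = 3.869 rad. Then A = (D²/8)(θ − sin θ) = 3.157 m² and P = Dθ/2 = 4.566 m. Hydraulic radius R = A/P = 3.157/4.566 = 0.6914 m. Q_B = (1/0.016)·3.157·0.6914^(2/3)·√0.00059 = 3.748 m³/s.
Q_A = 9.387 m³/s vs Q_B = 3.748 m³/s, so channel A carries more.

channel A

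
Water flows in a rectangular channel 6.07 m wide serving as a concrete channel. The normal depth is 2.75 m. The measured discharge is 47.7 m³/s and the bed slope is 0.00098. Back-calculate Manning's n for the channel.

Flow area A = b·y = 6.07 × 2.75 = 16.69 m². Wetted perimeter P = b + 2y = 6.07 + 2×2.75 = 11.57 m.
Hydraulic radius R = A/P = 16.69/11.57 = 1.443 m.
Rearranging Manning's equation: n = (1/Q) A R^(2/3) S^(1/2) = (1/47.7) × 16.69 × 1.443^(2/3) × √0.00098 = 0.014.

n = 0.014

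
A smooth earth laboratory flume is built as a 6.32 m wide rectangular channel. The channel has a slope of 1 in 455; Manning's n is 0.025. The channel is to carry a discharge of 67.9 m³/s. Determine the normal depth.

y_n = 3.94 m

Manning's equation rearranged: A R^(2/3) = nQ / (1·√S) = 0.025 × 67.9 / (√0.002198) = 36.21.
Trying y = 3.52 m: A R^(2/3) = 31.25 — low.
Trying y = 3.94 m: A R^(2/3) = 36.21 — close enough.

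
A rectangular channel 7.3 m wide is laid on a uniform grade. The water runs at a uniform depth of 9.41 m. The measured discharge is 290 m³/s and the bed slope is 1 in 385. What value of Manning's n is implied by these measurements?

n = 0.023

Flow area A = b·y = 7.3 × 9.41 = 68.69 m². Wetted perimeter P = b + 2y = 7.3 + 2×9.41 = 26.12 m.
Hydraulic radius R = A/P = 68.69/26.12 = 2.63 m.
Rearranging Manning's equation: n = (1/Q) A R^(2/3) S^(1/2) = (1/290) × 68.69 × 2.63^(2/3) × √0.002597 = 0.023.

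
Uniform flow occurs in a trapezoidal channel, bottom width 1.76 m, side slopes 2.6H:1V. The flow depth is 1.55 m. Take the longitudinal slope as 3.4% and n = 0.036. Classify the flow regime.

supercritical

With bottom width b = 1.76 m and side slope z = 2.6: A = (b + zy)y = (1.76 + 2.6×1.55)×1.55 = 8.975 m²; P = b + 2y√(1+z²) = 1.76 + 2×1.55×2.786 = 10.4 m.
Hydraulic radius R = A/P = 8.975/10.4 = 0.8633 m.
V = (1/n) R^(2/3) √S = (1/0.036) × 0.8633^(2/3) × √0.034 = 4.644 m/s. Hydraulic depth D_h = A/T = 8.975/9.82 = 0.9139 m.
Froude number Fr = V/√(g·D_h) = 4.644/√(9.81×0.9139) = 1.55, which is greater than 1, so the flow is supercritical.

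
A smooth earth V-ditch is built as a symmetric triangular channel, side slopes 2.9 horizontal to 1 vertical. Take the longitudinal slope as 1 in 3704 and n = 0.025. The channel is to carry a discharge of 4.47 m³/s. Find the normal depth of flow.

y_n = 1.66 m

Manning's equation rearranged: A R^(2/3) = nQ / (1·√S) = 0.025 × 4.47 / (√0.00027) = 6.801.
At y = 1.85 m: A R^(2/3) = 9.076 — too large.
At y = 1.4 m: A R^(2/3) = 4.316 — too small.
At y = 1.66 m: A R^(2/3) = 6.798 — close enough.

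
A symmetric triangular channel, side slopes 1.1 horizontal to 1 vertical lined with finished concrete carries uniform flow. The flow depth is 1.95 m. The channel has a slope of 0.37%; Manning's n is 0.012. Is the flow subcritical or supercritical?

supercritical

For a triangular section with side slope z = 1.1: A = zy² = 1.1×1.95² = 4.183 m²; P = 2y√(1+z²) = 2×1.95×1.487 = 5.798 m.
Hydraulic radius R = A/P = 4.183/5.798 = 0.7214 m.
V = (1/n) R^(2/3) √S = (1/0.012) × 0.7214^(2/3) × √0.0037 = 4.077 m/s. Hydraulic depth D_h = A/T = 4.183/4.29 = 0.975 m.
Froude number Fr = V/√(g·D_h) = 4.077/√(9.81×0.975) = 1.32, which is greater than 1, so the flow is supercritical.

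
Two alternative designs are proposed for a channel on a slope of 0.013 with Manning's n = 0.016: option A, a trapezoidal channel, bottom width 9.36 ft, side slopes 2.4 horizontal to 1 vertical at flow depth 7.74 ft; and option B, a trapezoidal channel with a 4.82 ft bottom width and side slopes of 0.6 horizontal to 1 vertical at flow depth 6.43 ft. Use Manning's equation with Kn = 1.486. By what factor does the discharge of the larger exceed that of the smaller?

5.19

Channel A: With bottom width b = 9.36 ft and side slope z = 2.4: A = (b + zy)y = (9.36 + 2.4×7.74)×7.74 = 216.2 ft²; P = b + 2y√(1+z²) = 9.36 + 2×7.74×2.6 = 49.61 ft. Hydraulic radius R = A/P = 216.2/49.61 = 4.359 ft. Q_A = (1.486/0.016)·216.2·4.359^(2/3)·√0.013 = 6110 ft³/s.
Channel B: With bottom width b = 4.82 ft and side slope z = 0.6: A = (b + zy)y = (4.82 + 0.6×6.43)×6.43 = 55.8 ft²; P = b + 2y√(1+z²) = 4.82 + 2×6.43×1.166 = 19.82 ft. Hydraulic radius R = A/P = 55.8/19.82 = 2.816 ft. Q_B = (1.486/0.016)·55.8·2.816^(2/3)·√0.013 = 1178 ft³/s.
The larger discharge is 6110 ft³/s and the smaller is 1178 ft³/s; the ratio is 5.19.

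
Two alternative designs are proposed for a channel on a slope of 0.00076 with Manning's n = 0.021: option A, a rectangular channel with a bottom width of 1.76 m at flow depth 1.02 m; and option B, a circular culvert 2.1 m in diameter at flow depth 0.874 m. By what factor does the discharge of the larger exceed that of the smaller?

Channel A: Flow area A = b·y = 1.76 × 1.02 = 1.795 m². Wetted perimeter P = b + 2y = 1.76 + 2×1.02 = 3.8 m. Hydraulic radius R = A/P = 1.795/3.8 = 0.4724 m. Q_A = (1/0.021)·1.795·0.4724^(2/3)·√0.00076 = 1.43 m³/s.
Channel B: For a circular section of diameter D = 2.1 m at depth y = 0.874 m, the central angle is θ = 2 arccos(1 − 2y/D) = 2.805 rad. Then A = (D²/8)(θ − sin θ) = 1.364 m² and P = Dθ/2 = 2.945 m. Hydraulic radius R = A/P = 1.364/2.945 = 0.4631 m. Q_B = (1/0.021)·1.364·0.4631^(2/3)·√0.00076 = 1.072 m³/s.
The larger discharge is 1.43 m³/s and the smaller is 1.072 m³/s; the ratio is 1.33.

1.33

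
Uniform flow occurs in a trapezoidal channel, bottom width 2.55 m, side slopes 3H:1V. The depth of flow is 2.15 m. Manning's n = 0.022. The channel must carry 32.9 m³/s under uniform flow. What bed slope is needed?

S = 0.0011

With bottom width b = 2.55 m and side slope z = 3: A = (b + zy)y = (2.55 + 3×2.15)×2.15 = 19.35 m²; P = b + 2y√(1+z²) = 2.55 + 2×2.15×3.162 = 16.15 m.
Hydraulic radius R = A/P = 19.35/16.15 = 1.198 m.
From Manning's equation, S = [nQ / (1 A R^(2/3))]² = [0.022 × 32.9 / (1 × 19.35 × 1.198^(2/3))]² = 0.0011.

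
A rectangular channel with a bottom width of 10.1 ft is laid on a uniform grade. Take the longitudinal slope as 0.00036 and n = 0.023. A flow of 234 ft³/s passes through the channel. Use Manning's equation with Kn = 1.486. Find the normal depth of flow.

Manning's equation rearranged: A R^(2/3) = nQ / (1.486·√S) = 0.023 × 234 / (1.486 × √0.00036) = 190.9.
Trying y = 7.3 ft: A R^(2/3) = 152.9 — too small.
Trying y = 9.88 ft: A R^(2/3) = 223.1 — too large.
Trying y = 8.71 ft: A R^(2/3) = 190.9 — matches.

y_n = 8.71 ft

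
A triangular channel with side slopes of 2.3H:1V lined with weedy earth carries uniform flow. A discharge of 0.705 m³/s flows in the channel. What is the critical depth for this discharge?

At critical depth, Q² T / (g A³) = 1, i.e. A³/T = Q²/g = 0.705²/9.81 = 0.05067.
At y = 0.525 m: A³/T = 0.1055 — over.
At y = 0.34 m: A³/T = 0.01202 — short.
At y = 0.453 m: A³/T = 0.05046 — ≈ 0.05067.

y_c = 0.453 m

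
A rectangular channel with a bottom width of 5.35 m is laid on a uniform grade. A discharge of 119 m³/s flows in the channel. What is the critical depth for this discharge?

For a rectangular channel, critical depth y_c = (q²/g)^(1/3) where q = Q/b = 119/5.35 = 22.24 m²/s.
So y_c = (22.24²/9.81)^(1/3) = 3.69 m.

y_c = 3.69 m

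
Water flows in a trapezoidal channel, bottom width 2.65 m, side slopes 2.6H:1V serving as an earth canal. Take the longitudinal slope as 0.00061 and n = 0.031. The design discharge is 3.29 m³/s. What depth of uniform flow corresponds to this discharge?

Manning's equation rearranged: A R^(2/3) = nQ / (1·√S) = 0.031 × 3.29 / (√0.00061) = 4.129.
Try y = 1.25 m: A R^(2/3) = 6.18 — too large.
Try y = 0.834 m: A R^(2/3) = 2.7 — too small.
Try y = 1.03 m: A R^(2/3) = 4.136 — matches.

y_n = 1.03 m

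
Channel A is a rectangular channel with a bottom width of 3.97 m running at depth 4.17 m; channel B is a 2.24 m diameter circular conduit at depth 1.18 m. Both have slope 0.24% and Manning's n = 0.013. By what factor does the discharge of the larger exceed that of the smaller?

13.8

Channel A: Flow area A = b·y = 3.97 × 4.17 = 16.55 m². Wetted perimeter P = b + 2y = 3.97 + 2×4.17 = 12.31 m. Hydraulic radius R = A/P = 16.55/12.31 = 1.345 m. Q_A = (1/0.013)·16.55·1.345^(2/3)·√0.0024 = 76.01 m³/s.
Channel B: For a circular section of diameter D = 2.24 m at depth y = 1.18 m, the central angle is θ = 2 arccos(1 − 2y/D) = 3.249 rad. Then A = (D²/8)(θ − sin θ) = 2.105 m² and P = Dθ/2 = 3.639 m. Hydraulic radius R = A/P = 2.105/3.639 = 0.5784 m. Q_B = (1/0.013)·2.105·0.5784^(2/3)·√0.0024 = 5.506 m³/s.
The larger discharge is 76.01 m³/s and the smaller is 5.506 m³/s; the ratio is 13.8.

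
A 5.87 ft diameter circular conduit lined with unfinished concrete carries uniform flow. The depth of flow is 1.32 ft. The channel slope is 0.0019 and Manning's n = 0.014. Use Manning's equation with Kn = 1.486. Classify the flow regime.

For a circular section of diameter D = 5.87 ft at depth y = 1.32 ft, the central angle is θ = 2 arccos(1 − 2y/D) = 1.976 rad. Then A = (D²/8)(θ − sin θ) = 4.554 ft² and P = Dθ/2 = 5.8 ft.
Hydraulic radius R = A/P = 4.554/5.8 = 0.7851 ft.
V = (1.486/n) R^(2/3) √S = (1.486/0.014) × 0.7851^(2/3) × √0.0019 = 3.938 ft/s. Hydraulic depth D_h = A/T = 4.554/4.901 = 0.9291 ft.
Froude number Fr = V/√(g·D_h) = 3.938/√(32.2×0.9291) = 0.72, which is less than 1, so the flow is subcritical.

subcritical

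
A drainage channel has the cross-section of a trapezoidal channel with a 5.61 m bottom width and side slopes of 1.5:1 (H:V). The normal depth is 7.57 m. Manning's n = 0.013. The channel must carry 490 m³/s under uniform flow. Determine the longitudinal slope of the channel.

With bottom width b = 5.61 m and side slope z = 1.5: A = (b + zy)y = (5.61 + 1.5×7.57)×7.57 = 128.4 m²; P = b + 2y√(1+z²) = 5.61 + 2×7.57×1.803 = 32.9 m.
Hydraulic radius R = A/P = 128.4/32.9 = 3.903 m.
From Manning's equation, S = [nQ / (1 A R^(2/3))]² = [0.013 × 490 / (1 × 128.4 × 3.903^(2/3))]² = 0.0004.

S = 0.0004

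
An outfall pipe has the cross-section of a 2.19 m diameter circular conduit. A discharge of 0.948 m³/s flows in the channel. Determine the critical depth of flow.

y_c = 0.442 m

At critical depth, Q² T / (g A³) = 1, i.e. A³/T = Q²/g = 0.948²/9.81 = 0.09161.
Try y = 0.54 m: A³/T = 0.1996 — too large.
Try y = 0.347 m: A³/T = 0.03529 — too small.
Try y = 0.442 m: A³/T = 0.09124 — close enough.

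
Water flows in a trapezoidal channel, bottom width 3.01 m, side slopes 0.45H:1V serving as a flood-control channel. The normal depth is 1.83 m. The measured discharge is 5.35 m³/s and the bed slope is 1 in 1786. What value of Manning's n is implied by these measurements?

With bottom width b = 3.01 m and side slope z = 0.45: A = (b + zy)y = (3.01 + 0.45×1.83)×1.83 = 7.015 m²; P = b + 2y√(1+z²) = 3.01 + 2×1.83×1.097 = 7.024 m.
Hydraulic radius R = A/P = 7.015/7.024 = 0.9988 m.
Rearranging Manning's equation: n = (1/Q) A R^(2/3) S^(1/2) = (1/5.35) × 7.015 × 0.9988^(2/3) × √0.0005599 = 0.031.

n = 0.031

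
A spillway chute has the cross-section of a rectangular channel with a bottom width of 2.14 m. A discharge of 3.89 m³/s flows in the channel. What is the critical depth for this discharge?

y_c = 0.696 m

For a rectangular channel, critical depth y_c = (q²/g)^(1/3) where q = Q/b = 3.89/2.14 = 1.818 m²/s.
So y_c = (1.818²/9.81)^(1/3) = 0.696 m.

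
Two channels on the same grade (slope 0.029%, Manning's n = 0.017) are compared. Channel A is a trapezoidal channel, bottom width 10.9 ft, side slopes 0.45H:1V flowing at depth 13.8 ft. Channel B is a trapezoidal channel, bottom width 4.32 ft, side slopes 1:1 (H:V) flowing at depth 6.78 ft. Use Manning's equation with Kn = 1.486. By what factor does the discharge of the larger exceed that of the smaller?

4.63

Channel A: With bottom width b = 10.9 ft and side slope z = 0.45: A = (b + zy)y = (10.9 + 0.45×13.8)×13.8 = 236.1 ft²; P = b + 2y√(1+z²) = 10.9 + 2×13.8×1.097 = 41.17 ft. Hydraulic radius R = A/P = 236.1/41.17 = 5.736 ft. Q_A = (1.486/0.017)·236.1·5.736^(2/3)·√0.00029 = 1126 ft³/s.
Channel B: With bottom width b = 4.32 ft and side slope z = 1: A = (b + zy)y = (4.32 + 1×6.78)×6.78 = 75.26 ft²; P = b + 2y√(1+z²) = 4.32 + 2×6.78×1.414 = 23.5 ft. Hydraulic radius R = A/P = 75.26/23.5 = 3.203 ft. Q_B = (1.486/0.017)·75.26·3.203^(2/3)·√0.00029 = 243.4 ft³/s.
The larger discharge is 1126 ft³/s and the smaller is 243.4 ft³/s; the ratio is 4.63.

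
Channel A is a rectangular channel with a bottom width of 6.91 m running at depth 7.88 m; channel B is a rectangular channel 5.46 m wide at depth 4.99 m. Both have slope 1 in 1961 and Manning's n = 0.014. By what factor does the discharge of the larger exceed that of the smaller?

2.45

Channel A: Flow area A = b·y = 6.91 × 7.88 = 54.45 m². Wetted perimeter P = b + 2y = 6.91 + 2×7.88 = 22.67 m. Hydraulic radius R = A/P = 54.45/22.67 = 2.402 m. Q_A = (1/0.014)·54.45·2.402^(2/3)·√0.0005099 = 157.5 m³/s.
Channel B: Flow area A = b·y = 5.46 × 4.99 = 27.25 m². Wetted perimeter P = b + 2y = 5.46 + 2×4.99 = 15.44 m. Hydraulic radius R = A/P = 27.25/15.44 = 1.765 m. Q_B = (1/0.014)·27.25·1.765^(2/3)·√0.0005099 = 64.17 m³/s.
The larger discharge is 157.5 m³/s and the smaller is 64.17 m³/s; the ratio is 2.45.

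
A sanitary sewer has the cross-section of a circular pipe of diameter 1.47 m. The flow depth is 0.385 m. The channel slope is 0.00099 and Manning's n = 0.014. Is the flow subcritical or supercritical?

For a circular section of diameter D = 1.47 m at depth y = 0.385 m, the central angle is θ = 2 arccos(1 − 2y/D) = 2.149 rad. Then A = (D²/8)(θ − sin θ) = 0.3542 m² and P = Dθ/2 = 1.579 m.
Hydraulic radius R = A/P = 0.3542/1.579 = 0.2243 m.
V = (1/n) R^(2/3) √S = (1/0.014) × 0.2243^(2/3) × √0.00099 = 0.8296 m/s. Hydraulic depth D_h = A/T = 0.3542/1.293 = 0.2741 m.
Froude number Fr = V/√(g·D_h) = 0.8296/√(9.81×0.2741) = 0.506, which is less than 1, so the flow is subcritical.

subcritical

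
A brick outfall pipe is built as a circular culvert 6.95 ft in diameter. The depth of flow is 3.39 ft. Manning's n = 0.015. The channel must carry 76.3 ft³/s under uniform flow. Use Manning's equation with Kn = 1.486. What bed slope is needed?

For a circular section of diameter D = 6.95 ft at depth y = 3.39 ft, the central angle is θ = 2 arccos(1 − 2y/D) = 3.093 rad. Then A = (D²/8)(θ − sin θ) = 18.38 ft² and P = Dθ/2 = 10.75 ft.
Hydraulic radius R = A/P = 18.38/10.75 = 1.71 ft.
From Manning's equation, S = [nQ / (1.486 A R^(2/3))]² = [0.015 × 76.3 / (1.486 × 18.38 × 1.71^(2/3))]² = 0.000859.

S = 0.000859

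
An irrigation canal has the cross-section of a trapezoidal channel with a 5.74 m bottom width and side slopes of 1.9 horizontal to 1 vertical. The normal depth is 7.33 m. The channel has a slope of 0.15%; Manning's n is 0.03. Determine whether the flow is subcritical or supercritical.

With bottom width b = 5.74 m and side slope z = 1.9: A = (b + zy)y = (5.74 + 1.9×7.33)×7.33 = 144.2 m²; P = b + 2y√(1+z²) = 5.74 + 2×7.33×2.147 = 37.22 m.
Hydraulic radius R = A/P = 144.2/37.22 = 3.874 m.
V = (1/n) R^(2/3) √S = (1/0.03) × 3.874^(2/3) × √0.0015 = 3.184 m/s. Hydraulic depth D_h = A/T = 144.2/33.59 = 4.291 m.
Froude number Fr = V/√(g·D_h) = 3.184/√(9.81×4.291) = 0.491, which is less than 1, so the flow is subcritical.

subcritical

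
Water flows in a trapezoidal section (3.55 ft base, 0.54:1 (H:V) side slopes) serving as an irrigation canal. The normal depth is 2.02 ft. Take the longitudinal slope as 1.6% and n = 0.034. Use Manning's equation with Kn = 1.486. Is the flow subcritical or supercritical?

subcritical

With bottom width b = 3.55 ft and side slope z = 0.54: A = (b + zy)y = (3.55 + 0.54×2.02)×2.02 = 9.374 ft²; P = b + 2y√(1+z²) = 3.55 + 2×2.02×1.136 = 8.141 ft.
Hydraulic radius R = A/P = 9.374/8.141 = 1.151 ft.
V = (1.486/n) R^(2/3) √S = (1.486/0.034) × 1.151^(2/3) × √0.016 = 6.073 ft/s. Hydraulic depth D_h = A/T = 9.374/5.732 = 1.636 ft.
Froude number Fr = V/√(g·D_h) = 6.073/√(32.2×1.636) = 0.837, which is less than 1, so the flow is subcritical.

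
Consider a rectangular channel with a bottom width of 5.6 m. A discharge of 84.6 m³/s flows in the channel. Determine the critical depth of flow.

y_c = 2.85 m

For a rectangular channel, critical depth y_c = (q²/g)^(1/3) where q = Q/b = 84.6/5.6 = 15.11 m²/s.
So y_c = (15.11²/9.81)^(1/3) = 2.85 m.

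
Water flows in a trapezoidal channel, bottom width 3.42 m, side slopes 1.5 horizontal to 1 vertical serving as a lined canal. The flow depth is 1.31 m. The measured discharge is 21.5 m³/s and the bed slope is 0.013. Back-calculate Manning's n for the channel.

n = 0.034

With bottom width b = 3.42 m and side slope z = 1.5: A = (b + zy)y = (3.42 + 1.5×1.31)×1.31 = 7.054 m²; P = b + 2y√(1+z²) = 3.42 + 2×1.31×1.803 = 8.143 m.
Hydraulic radius R = A/P = 7.054/8.143 = 0.8663 m.
Rearranging Manning's equation: n = (1/Q) A R^(2/3) S^(1/2) = (1/21.5) × 7.054 × 0.8663^(2/3) × √0.013 = 0.034.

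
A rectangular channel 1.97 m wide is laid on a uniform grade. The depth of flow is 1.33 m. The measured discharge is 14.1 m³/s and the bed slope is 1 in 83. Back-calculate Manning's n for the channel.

n = 0.014

Flow area A = b·y = 1.97 × 1.33 = 2.62 m². Wetted perimeter P = b + 2y = 1.97 + 2×1.33 = 4.63 m.
Hydraulic radius R = A/P = 2.62/4.63 = 0.5659 m.
Rearranging Manning's equation: n = (1/Q) A R^(2/3) S^(1/2) = (1/14.1) × 2.62 × 0.5659^(2/3) × √0.01205 = 0.014.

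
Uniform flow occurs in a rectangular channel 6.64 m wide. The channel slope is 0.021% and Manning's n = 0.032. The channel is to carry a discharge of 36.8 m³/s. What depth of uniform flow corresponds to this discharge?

Manning's equation rearranged: A R^(2/3) = nQ / (1·√S) = 0.032 × 36.8 / (√0.00021) = 81.26.
Try y = 8.7 m: A R^(2/3) = 103.6 — too large.
Try y = 5.72 m: A R^(2/3) = 62.3 — too small.
Try y = 7.1 m: A R^(2/3) = 81.24 — close enough.

y_n = 7.1 m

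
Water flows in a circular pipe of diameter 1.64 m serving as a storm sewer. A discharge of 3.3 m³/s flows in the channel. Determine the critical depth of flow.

y_c = 0.919 m

At critical depth, Q² T / (g A³) = 1, i.e. A³/T = Q²/g = 3.3²/9.81 = 1.11.
At y = 0.757 m: A³/T = 0.5293 — too small.
At y = 1.12 m: A³/T = 2.379 — too large.
At y = 0.919 m: A³/T = 1.11 — ≈ 1.11.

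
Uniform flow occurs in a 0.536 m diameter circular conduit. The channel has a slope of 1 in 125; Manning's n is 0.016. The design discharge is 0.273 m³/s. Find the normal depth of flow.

y_n = 0.372 m

Manning's equation rearranged: A R^(2/3) = nQ / (1·√S) = 0.016 × 0.273 / (√0.008) = 0.04884.
Trying y = 0.29 m: A R^(2/3) = 0.0337 — too small.
Trying y = 0.372 m: A R^(2/3) = 0.04892 — close enough.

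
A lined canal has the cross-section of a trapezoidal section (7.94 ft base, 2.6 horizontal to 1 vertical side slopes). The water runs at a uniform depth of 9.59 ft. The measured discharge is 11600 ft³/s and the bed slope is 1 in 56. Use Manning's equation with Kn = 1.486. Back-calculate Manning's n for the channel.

n = 0.0161

With bottom width b = 7.94 ft and side slope z = 2.6: A = (b + zy)y = (7.94 + 2.6×9.59)×9.59 = 315.3 ft²; P = b + 2y√(1+z²) = 7.94 + 2×9.59×2.786 = 61.37 ft.
Hydraulic radius R = A/P = 315.3/61.37 = 5.137 ft.
Rearranging Manning's equation: n = (1.486/Q) A R^(2/3) S^(1/2) = (1.486/11600) × 315.3 × 5.137^(2/3) × √0.01786 = 0.0161.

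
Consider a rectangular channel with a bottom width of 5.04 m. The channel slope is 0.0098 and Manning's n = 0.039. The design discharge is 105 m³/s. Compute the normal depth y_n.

y_n = 5.66 m

Manning's equation rearranged: A R^(2/3) = nQ / (1·√S) = 0.039 × 105 / (√0.0098) = 41.37.
Try y = 6.35 m: A R^(2/3) = 47.43 — over.
Try y = 5.66 m: A R^(2/3) = 41.33 — ≈ 41.37.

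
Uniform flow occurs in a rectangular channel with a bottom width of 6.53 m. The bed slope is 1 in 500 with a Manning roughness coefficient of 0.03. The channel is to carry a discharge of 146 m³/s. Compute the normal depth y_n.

y_n = 8.47 m

Manning's equation rearranged: A R^(2/3) = nQ / (1·√S) = 0.03 × 146 / (√0.002) = 97.94.
At y = 9.23 m: A R^(2/3) = 108.4 — over.
At y = 7.19 m: A R^(2/3) = 80.51 — short.
At y = 8.47 m: A R^(2/3) = 97.95 — matches.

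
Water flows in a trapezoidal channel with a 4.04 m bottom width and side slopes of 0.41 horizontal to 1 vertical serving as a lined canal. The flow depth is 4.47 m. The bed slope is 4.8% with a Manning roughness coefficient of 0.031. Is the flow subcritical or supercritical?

With bottom width b = 4.04 m and side slope z = 0.41: A = (b + zy)y = (4.04 + 0.41×4.47)×4.47 = 26.25 m²; P = b + 2y√(1+z²) = 4.04 + 2×4.47×1.081 = 13.7 m.
Hydraulic radius R = A/P = 26.25/13.7 = 1.916 m.
V = (1/n) R^(2/3) √S = (1/0.031) × 1.916^(2/3) × √0.048 = 10.9 m/s. Hydraulic depth D_h = A/T = 26.25/7.705 = 3.407 m.
Froude number Fr = V/√(g·D_h) = 10.9/√(9.81×3.407) = 1.89, which is greater than 1, so the flow is supercritical.

supercritical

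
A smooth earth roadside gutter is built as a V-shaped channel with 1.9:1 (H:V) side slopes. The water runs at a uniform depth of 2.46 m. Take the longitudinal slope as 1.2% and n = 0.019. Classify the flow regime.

For a triangular section with side slope z = 1.9: A = zy² = 1.9×2.46² = 11.5 m²; P = 2y√(1+z²) = 2×2.46×2.147 = 10.56 m.
Hydraulic radius R = A/P = 11.5/10.56 = 1.088 m.
V = (1/n) R^(2/3) √S = (1/0.019) × 1.088^(2/3) × √0.012 = 6.101 m/s. Hydraulic depth D_h = A/T = 11.5/9.348 = 1.23 m.
Froude number Fr = V/√(g·D_h) = 6.101/√(9.81×1.23) = 1.76, which is greater than 1, so the flow is supercritical.

supercritical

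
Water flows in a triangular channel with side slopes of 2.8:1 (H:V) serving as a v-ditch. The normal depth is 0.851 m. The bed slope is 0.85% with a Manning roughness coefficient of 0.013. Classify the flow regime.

For a triangular section with side slope z = 2.8: A = zy² = 2.8×0.851² = 2.028 m²; P = 2y√(1+z²) = 2×0.851×2.973 = 5.06 m.
Hydraulic radius R = A/P = 2.028/5.06 = 0.4007 m.
V = (1/n) R^(2/3) √S = (1/0.013) × 0.4007^(2/3) × √0.0085 = 3.855 m/s. Hydraulic depth D_h = A/T = 2.028/4.766 = 0.4255 m.
Froude number Fr = V/√(g·D_h) = 3.855/√(9.81×0.4255) = 1.89, which is greater than 1, so the flow is supercritical.

supercritical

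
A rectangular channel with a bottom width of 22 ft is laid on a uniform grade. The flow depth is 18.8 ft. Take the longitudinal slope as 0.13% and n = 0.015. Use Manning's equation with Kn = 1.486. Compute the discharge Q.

Flow area A = b·y = 22 × 18.8 = 413.6 ft². Wetted perimeter P = b + 2y = 22 + 2×18.8 = 59.6 ft.
Hydraulic radius R = A/P = 413.6/59.6 = 6.94 ft.
Manning's equation: Q = (1.486/n) A R^(2/3) S^(1/2) = (1.486/0.015) × 413.6 × 6.94^(2/3) × 0.0013^(1/2) = 5370 ft³/s.

Q = 5370 ft³/s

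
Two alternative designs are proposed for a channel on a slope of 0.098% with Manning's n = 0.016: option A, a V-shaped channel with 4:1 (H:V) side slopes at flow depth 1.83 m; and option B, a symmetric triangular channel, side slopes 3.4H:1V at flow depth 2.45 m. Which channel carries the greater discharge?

channel B

Channel A: For a triangular section with side slope z = 4: A = zy² = 4×1.83² = 13.4 m²; P = 2y√(1+z²) = 2×1.83×4.123 = 15.09 m. Hydraulic radius R = A/P = 13.4/15.09 = 0.8877 m. Q_A = (1/0.016)·13.4·0.8877^(2/3)·√0.00098 = 24.21 m³/s.
Channel B: For a triangular section with side slope z = 3.4: A = zy² = 3.4×2.45² = 20.41 m²; P = 2y√(1+z²) = 2×2.45×3.544 = 17.37 m. Hydraulic radius R = A/P = 20.41/17.37 = 1.175 m. Q_B = (1/0.016)·20.41·1.175^(2/3)·√0.00098 = 44.47 m³/s.
Q_A = 24.21 m³/s vs Q_B = 44.47 m³/s, so channel B carries more.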